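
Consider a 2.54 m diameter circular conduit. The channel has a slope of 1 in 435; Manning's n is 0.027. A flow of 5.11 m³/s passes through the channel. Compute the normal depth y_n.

y_n = 1.67 m

Manning's equation rearranged: A R^(2/3) = nQ / (1·√S) = 0.027 × 5.11 / (√0.002299) = 2.878.
Try y = 1.34 m: A R^(2/3) = 2.048 — too small.
Try y = 1.88 m: A R^(2/3) = 3.361 — too large.
Try y = 1.67 m: A R^(2/3) = 2.878 — ≈ 2.878.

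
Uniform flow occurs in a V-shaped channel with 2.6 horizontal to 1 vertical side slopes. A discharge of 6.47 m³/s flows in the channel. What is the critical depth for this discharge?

At critical depth, Q² T / (g A³) = 1, i.e. A³/T = Q²/g = 6.47²/9.81 = 4.267.
Trying y = 1.15 m: A³/T = 6.798 — too large.
Trying y = 1.05 m: A³/T = 4.314 — close enough.

y_c = 1.05 m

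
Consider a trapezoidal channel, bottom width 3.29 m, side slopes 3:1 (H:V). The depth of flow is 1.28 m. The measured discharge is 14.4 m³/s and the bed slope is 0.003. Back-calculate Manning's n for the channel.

n = 0.03

With bottom width b = 3.29 m and side slope z = 3: A = (b + zy)y = (3.29 + 3×1.28)×1.28 = 9.126 m²; P = b + 2y√(1+z²) = 3.29 + 2×1.28×3.162 = 11.39 m.
Hydraulic radius R = A/P = 9.126/11.39 = 0.8016 m.
Rearranging Manning's equation: n = (1/Q) A R^(2/3) S^(1/2) = (1/14.4) × 9.126 × 0.8016^(2/3) × √0.003 = 0.03.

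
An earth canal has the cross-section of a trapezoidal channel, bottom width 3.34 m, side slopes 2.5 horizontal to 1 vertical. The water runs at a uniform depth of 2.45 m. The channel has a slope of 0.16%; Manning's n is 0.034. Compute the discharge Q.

Q = 34.2 m³/s

With bottom width b = 3.34 m and side slope z = 2.5: A = (b + zy)y = (3.34 + 2.5×2.45)×2.45 = 23.19 m²; P = b + 2y√(1+z²) = 3.34 + 2×2.45×2.693 = 16.53 m.
Hydraulic radius R = A/P = 23.19/16.53 = 1.403 m.
Manning's equation: Q = (1/n) A R^(2/3) S^(1/2) = (1/0.034) × 23.19 × 1.403^(2/3) × 0.0016^(1/2) = 34.2 m³/s.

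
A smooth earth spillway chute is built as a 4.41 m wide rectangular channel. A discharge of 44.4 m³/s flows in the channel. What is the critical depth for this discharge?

y_c = 2.18 m

For a rectangular channel, critical depth y_c = (q²/g)^(1/3) where q = Q/b = 44.4/4.41 = 10.07 m²/s.
So y_c = (10.07²/9.81)^(1/3) = 2.18 m.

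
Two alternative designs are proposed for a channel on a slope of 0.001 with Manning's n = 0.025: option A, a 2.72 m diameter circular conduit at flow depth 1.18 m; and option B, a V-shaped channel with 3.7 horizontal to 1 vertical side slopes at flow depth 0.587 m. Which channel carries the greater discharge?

Channel A: For a circular section of diameter D = 2.72 m at depth y = 1.18 m, the central angle is θ = 2 arccos(1 − 2y/D) = 2.876 rad. Then A = (D²/8)(θ − sin θ) = 2.417 m² and P = Dθ/2 = 3.912 m. Hydraulic radius R = A/P = 2.417/3.912 = 0.618 m. Q_A = (1/0.025)·2.417·0.618^(2/3)·√0.001 = 2.218 m³/s.
Channel B: For a triangular section with side slope z = 3.7: A = zy² = 3.7×0.587² = 1.275 m²; P = 2y√(1+z²) = 2×0.587×3.833 = 4.5 m. Hydraulic radius R = A/P = 1.275/4.5 = 0.2833 m. Q_B = (1/0.025)·1.275·0.2833^(2/3)·√0.001 = 0.6957 m³/s.
Q_A = 2.218 m³/s vs Q_B = 0.6957 m³/s, so channel A carries more.

channel A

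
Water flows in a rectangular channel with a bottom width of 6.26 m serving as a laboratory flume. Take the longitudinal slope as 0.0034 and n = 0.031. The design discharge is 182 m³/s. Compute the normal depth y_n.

Manning's equation rearranged: A R^(2/3) = nQ / (1·√S) = 0.031 × 182 / (√0.0034) = 96.76.
Try y = 10.1 m: A R^(2/3) = 113 — too large.
Try y = 8.84 m: A R^(2/3) = 96.74 — ≈ 96.76.

y_n = 8.84 m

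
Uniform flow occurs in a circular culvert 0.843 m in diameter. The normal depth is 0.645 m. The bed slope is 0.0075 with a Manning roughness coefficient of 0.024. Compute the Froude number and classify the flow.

For a circular section of diameter D = 0.843 m at depth y = 0.645 m, the central angle is θ = 2 arccos(1 − 2y/D) = 4.259 rad. Then A = (D²/8)(θ − sin θ) = 0.4582 m² and P = Dθ/2 = 1.795 m.
Hydraulic radius R = A/P = 0.4582/1.795 = 0.2552 m.
V = (1/n) R^(2/3) √S = (1/0.024) × 0.2552^(2/3) × √0.0075 = 1.452 m/s. Hydraulic depth D_h = A/T = 0.4582/0.7147 = 0.6411 m.
Froude number Fr = V/√(g·D_h) = 1.452/√(9.81×0.6411) = 0.579, which is less than 1, so the flow is subcritical.

subcritical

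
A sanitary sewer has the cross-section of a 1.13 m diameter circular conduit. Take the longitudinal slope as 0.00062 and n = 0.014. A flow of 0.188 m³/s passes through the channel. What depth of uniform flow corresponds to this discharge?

Manning's equation rearranged: A R^(2/3) = nQ / (1·√S) = 0.014 × 0.188 / (√0.00062) = 0.1057.
At y = 0.42 m: A R^(2/3) = 0.1271 — high.
At y = 0.288 m: A R^(2/3) = 0.06145 — low.
At y = 0.381 m: A R^(2/3) = 0.1058 — matches.

y_n = 0.381 m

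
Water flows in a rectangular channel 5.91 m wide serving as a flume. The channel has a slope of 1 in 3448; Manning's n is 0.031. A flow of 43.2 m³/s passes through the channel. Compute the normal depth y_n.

Manning's equation rearranged: A R^(2/3) = nQ / (1·√S) = 0.031 × 43.2 / (√0.00029) = 78.64.
At y = 5.78 m: A R^(2/3) = 53.42 — low.
At y = 9.38 m: A R^(2/3) = 95.11 — high.
At y = 7.97 m: A R^(2/3) = 78.6 — ≈ 78.64.

y_n = 7.97 m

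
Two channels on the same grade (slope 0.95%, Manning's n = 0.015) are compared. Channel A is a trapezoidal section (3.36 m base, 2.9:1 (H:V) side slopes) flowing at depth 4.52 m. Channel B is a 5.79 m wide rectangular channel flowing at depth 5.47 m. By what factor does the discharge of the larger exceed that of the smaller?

2.75

Channel A: With bottom width b = 3.36 m and side slope z = 2.9: A = (b + zy)y = (3.36 + 2.9×4.52)×4.52 = 74.44 m²; P = b + 2y√(1+z²) = 3.36 + 2×4.52×3.068 = 31.09 m. Hydraulic radius R = A/P = 74.44/31.09 = 2.394 m. Q_A = (1/0.015)·74.44·2.394^(2/3)·√0.0095 = 865.6 m³/s.
Channel B: Flow area A = b·y = 5.79 × 5.47 = 31.67 m². Wetted perimeter P = b + 2y = 5.79 + 2×5.47 = 16.73 m. Hydraulic radius R = A/P = 31.67/16.73 = 1.893 m. Q_B = (1/0.015)·31.67·1.893^(2/3)·√0.0095 = 314.9 m³/s.
The larger discharge is 865.6 m³/s and the smaller is 314.9 m³/s; the ratio is 2.75.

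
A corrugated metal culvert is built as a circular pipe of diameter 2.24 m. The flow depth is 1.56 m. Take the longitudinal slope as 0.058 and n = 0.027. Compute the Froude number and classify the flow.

supercritical

For a circular section of diameter D = 2.24 m at depth y = 1.56 m, the central angle is θ = 2 arccos(1 − 2y/D) = 3.949 rad. Then A = (D²/8)(θ − sin θ) = 2.93 m² and P = Dθ/2 = 4.423 m.
Hydraulic radius R = A/P = 2.93/4.423 = 0.6625 m.
V = (1/n) R^(2/3) √S = (1/0.027) × 0.6625^(2/3) × √0.058 = 6.778 m/s. Hydraulic depth D_h = A/T = 2.93/2.06 = 1.422 m.
Froude number Fr = V/√(g·D_h) = 6.778/√(9.81×1.422) = 1.81, which is greater than 1, so the flow is supercritical.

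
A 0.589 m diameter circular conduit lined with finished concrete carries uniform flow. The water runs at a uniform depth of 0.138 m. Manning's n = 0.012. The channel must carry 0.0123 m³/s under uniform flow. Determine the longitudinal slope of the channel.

S = 0.00026

For a circular section of diameter D = 0.589 m at depth y = 0.138 m, the central angle is θ = 2 arccos(1 − 2y/D) = 2.021 rad. Then A = (D²/8)(θ − sin θ) = 0.0486 m² and P = Dθ/2 = 0.5952 m.
Hydraulic radius R = A/P = 0.0486/0.5952 = 0.08165 m.
From Manning's equation, S = [nQ / (1 A R^(2/3))]² = [0.012 × 0.0123 / (1 × 0.0486 × 0.08165^(2/3))]² = 0.00026.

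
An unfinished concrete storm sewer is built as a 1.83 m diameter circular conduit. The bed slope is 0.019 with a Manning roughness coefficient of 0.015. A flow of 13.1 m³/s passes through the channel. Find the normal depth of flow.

Manning's equation rearranged: A R^(2/3) = nQ / (1·√S) = 0.015 × 13.1 / (√0.019) = 1.426.
Trying y = 1.12 m: A R^(2/3) = 1.081 — too small.
Trying y = 1.37 m: A R^(2/3) = 1.421 — ≈ 1.426.

y_n = 1.37 m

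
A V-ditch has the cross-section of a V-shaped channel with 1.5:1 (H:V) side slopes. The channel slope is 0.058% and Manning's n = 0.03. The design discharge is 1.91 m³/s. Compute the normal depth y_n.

Manning's equation rearranged: A R^(2/3) = nQ / (1·√S) = 0.03 × 1.91 / (√0.00058) = 2.379.
At y = 1.26 m: A R^(2/3) = 1.548 — too small.
At y = 1.85 m: A R^(2/3) = 4.312 — too large.
At y = 1.48 m: A R^(2/3) = 2.378 — ≈ 2.379.

y_n = 1.48 m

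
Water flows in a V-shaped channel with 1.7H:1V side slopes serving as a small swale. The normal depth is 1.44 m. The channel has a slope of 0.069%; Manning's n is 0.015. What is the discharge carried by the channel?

For a triangular section with side slope z = 1.7: A = zy² = 1.7×1.44² = 3.525 m²; P = 2y√(1+z²) = 2×1.44×1.972 = 5.68 m.
Hydraulic radius R = A/P = 3.525/5.68 = 0.6206 m.
Manning's equation: Q = (1/n) A R^(2/3) S^(1/2) = (1/0.015) × 3.525 × 0.6206^(2/3) × 0.00069^(1/2) = 4.49 m³/s.

Q = 4.49 m³/s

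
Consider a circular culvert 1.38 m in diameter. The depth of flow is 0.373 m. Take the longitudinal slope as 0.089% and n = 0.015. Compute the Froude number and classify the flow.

subcritical

For a circular section of diameter D = 1.38 m at depth y = 0.373 m, the central angle is θ = 2 arccos(1 − 2y/D) = 2.187 rad. Then A = (D²/8)(θ − sin θ) = 0.3263 m² and P = Dθ/2 = 1.509 m.
Hydraulic radius R = A/P = 0.3263/1.509 = 0.2162 m.
V = (1/n) R^(2/3) √S = (1/0.015) × 0.2162^(2/3) × √0.00089 = 0.7165 m/s. Hydraulic depth D_h = A/T = 0.3263/1.226 = 0.2662 m.
Froude number Fr = V/√(g·D_h) = 0.7165/√(9.81×0.2662) = 0.443, which is less than 1, so the flow is subcritical.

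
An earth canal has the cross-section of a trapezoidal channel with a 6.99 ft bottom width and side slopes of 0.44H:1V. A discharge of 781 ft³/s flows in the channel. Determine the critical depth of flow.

At critical depth, Q² T / (g A³) = 1, i.e. A³/T = Q²/g = 781²/32.2 = 18940.
Trying y = 6.85 ft: A³/T = 24720 — too large.
Trying y = 5.56 ft: A³/T = 12150 — too small.
Trying y = 6.34 ft: A³/T = 18960 — matches.

y_c = 6.34 ft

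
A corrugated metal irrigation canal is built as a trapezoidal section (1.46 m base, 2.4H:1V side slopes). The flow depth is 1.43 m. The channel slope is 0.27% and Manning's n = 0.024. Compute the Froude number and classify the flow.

With bottom width b = 1.46 m and side slope z = 2.4: A = (b + zy)y = (1.46 + 2.4×1.43)×1.43 = 6.996 m²; P = b + 2y√(1+z²) = 1.46 + 2×1.43×2.6 = 8.896 m.
Hydraulic radius R = A/P = 6.996/8.896 = 0.7864 m.
V = (1/n) R^(2/3) √S = (1/0.024) × 0.7864^(2/3) × √0.0027 = 1.845 m/s. Hydraulic depth D_h = A/T = 6.996/8.324 = 0.8404 m.
Froude number Fr = V/√(g·D_h) = 1.845/√(9.81×0.8404) = 0.642, which is less than 1, so the flow is subcritical.

subcritical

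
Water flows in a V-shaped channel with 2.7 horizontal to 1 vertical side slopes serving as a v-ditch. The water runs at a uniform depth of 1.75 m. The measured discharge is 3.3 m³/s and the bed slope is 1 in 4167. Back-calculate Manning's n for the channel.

n = 0.034

For a triangular section with side slope z = 2.7: A = zy² = 2.7×1.75² = 8.269 m²; P = 2y√(1+z²) = 2×1.75×2.879 = 10.08 m.
Hydraulic radius R = A/P = 8.269/10.08 = 0.8205 m.
Rearranging Manning's equation: n = (1/Q) A R^(2/3) S^(1/2) = (1/3.3) × 8.269 × 0.8205^(2/3) × √0.00024 = 0.034.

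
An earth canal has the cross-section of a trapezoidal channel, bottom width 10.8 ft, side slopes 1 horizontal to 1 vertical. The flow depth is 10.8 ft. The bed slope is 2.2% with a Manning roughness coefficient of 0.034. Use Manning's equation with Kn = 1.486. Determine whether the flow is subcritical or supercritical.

With bottom width b = 10.8 ft and side slope z = 1: A = (b + zy)y = (10.8 + 1×10.8)×10.8 = 233.3 ft²; P = b + 2y√(1+z²) = 10.8 + 2×10.8×1.414 = 41.35 ft.
Hydraulic radius R = A/P = 233.3/41.35 = 5.642 ft.
V = (1.486/n) R^(2/3) √S = (1.486/0.034) × 5.642^(2/3) × √0.022 = 20.55 ft/s. Hydraulic depth D_h = A/T = 233.3/32.4 = 7.2 ft.
Froude number Fr = V/√(g·D_h) = 20.55/√(32.2×7.2) = 1.35, which is greater than 1, so the flow is supercritical.

supercritical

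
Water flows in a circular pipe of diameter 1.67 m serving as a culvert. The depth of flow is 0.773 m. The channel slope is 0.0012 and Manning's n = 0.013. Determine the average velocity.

V = 1.44 m/s

For a circular section of diameter D = 1.67 m at depth y = 0.773 m, the central angle is θ = 2 arccos(1 − 2y/D) = 2.993 rad. Then A = (D²/8)(θ − sin θ) = 0.9918 m² and P = Dθ/2 = 2.499 m.
Hydraulic radius R = A/P = 0.9918/2.499 = 0.3968 m.
From Manning's equation, V = (1/n) R^(2/3) S^(1/2) = (1/0.013) × 0.3968^(2/3) × 0.0012^(1/2) = 1.44 m/s.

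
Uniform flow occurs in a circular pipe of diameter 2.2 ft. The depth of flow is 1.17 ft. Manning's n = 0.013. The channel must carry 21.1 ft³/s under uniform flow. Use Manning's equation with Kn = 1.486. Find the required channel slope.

S = 0.017

For a circular section of diameter D = 2.2 ft at depth y = 1.17 ft, the central angle is θ = 2 arccos(1 − 2y/D) = 3.269 rad. Then A = (D²/8)(θ − sin θ) = 2.055 ft² and P = Dθ/2 = 3.596 ft.
Hydraulic radius R = A/P = 2.055/3.596 = 0.5714 ft.
From Manning's equation, S = [nQ / (1.486 A R^(2/3))]² = [0.013 × 21.1 / (1.486 × 2.055 × 0.5714^(2/3))]² = 0.017.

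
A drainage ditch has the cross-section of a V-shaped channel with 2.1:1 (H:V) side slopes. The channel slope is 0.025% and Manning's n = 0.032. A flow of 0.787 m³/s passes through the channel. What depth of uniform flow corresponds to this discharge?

Manning's equation rearranged: A R^(2/3) = nQ / (1·√S) = 0.032 × 0.787 / (√0.00025) = 1.593.
At y = 0.762 m: A R^(2/3) = 0.5986 — short.
At y = 1.3 m: A R^(2/3) = 2.488 — over.
At y = 1.1 m: A R^(2/3) = 1.593 — ≈ 1.593.

y_n = 1.1 m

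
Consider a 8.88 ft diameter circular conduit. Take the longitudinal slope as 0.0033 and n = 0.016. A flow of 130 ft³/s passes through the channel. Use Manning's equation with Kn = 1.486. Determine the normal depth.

y_n = 2.9 ft

Manning's equation rearranged: A R^(2/3) = nQ / (1.486·√S) = 0.016 × 130 / (1.486 × √0.0033) = 24.37.
At y = 2.37 ft: A R^(2/3) = 16.43 — short.
At y = 3.62 ft: A R^(2/3) = 36.77 — over.
At y = 2.9 ft: A R^(2/3) = 24.3 — ≈ 24.37.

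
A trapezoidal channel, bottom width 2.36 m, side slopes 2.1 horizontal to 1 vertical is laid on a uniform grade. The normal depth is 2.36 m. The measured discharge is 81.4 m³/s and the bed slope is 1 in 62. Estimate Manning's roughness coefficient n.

n = 0.032

With bottom width b = 2.36 m and side slope z = 2.1: A = (b + zy)y = (2.36 + 2.1×2.36)×2.36 = 17.27 m²; P = b + 2y√(1+z²) = 2.36 + 2×2.36×2.326 = 13.34 m.
Hydraulic radius R = A/P = 17.27/13.34 = 1.294 m.
Rearranging Manning's equation: n = (1/Q) A R^(2/3) S^(1/2) = (1/81.4) × 17.27 × 1.294^(2/3) × √0.01613 = 0.032.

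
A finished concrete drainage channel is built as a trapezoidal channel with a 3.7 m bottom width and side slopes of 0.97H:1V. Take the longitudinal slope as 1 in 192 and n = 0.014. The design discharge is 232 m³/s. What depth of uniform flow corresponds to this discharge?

y_n = 3.84 m

Manning's equation rearranged: A R^(2/3) = nQ / (1·√S) = 0.014 × 232 / (√0.005208) = 45.01.
Try y = 3.05 m: A R^(2/3) = 28.53 — low.
Try y = 4.19 m: A R^(2/3) = 53.62 — high.
Try y = 3.84 m: A R^(2/3) = 44.96 — ≈ 45.01.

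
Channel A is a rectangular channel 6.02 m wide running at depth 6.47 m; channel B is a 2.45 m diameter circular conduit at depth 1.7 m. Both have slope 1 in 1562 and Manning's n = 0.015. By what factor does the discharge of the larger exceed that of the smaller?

Channel A: Flow area A = b·y = 6.02 × 6.47 = 38.95 m². Wetted perimeter P = b + 2y = 6.02 + 2×6.47 = 18.96 m. Hydraulic radius R = A/P = 38.95/18.96 = 2.054 m. Q_A = (1/0.015)·38.95·2.054^(2/3)·√0.0006402 = 106.2 m³/s.
Channel B: For a circular section of diameter D = 2.45 m at depth y = 1.7 m, the central angle is θ = 2 arccos(1 − 2y/D) = 3.938 rad. Then A = (D²/8)(θ − sin θ) = 3.491 m² and P = Dθ/2 = 4.824 m. Hydraulic radius R = A/P = 3.491/4.824 = 0.7237 m. Q_B = (1/0.015)·3.491·0.7237^(2/3)·√0.0006402 = 4.747 m³/s.
The larger discharge is 106.2 m³/s and the smaller is 4.747 m³/s; the ratio is 22.4.

22.4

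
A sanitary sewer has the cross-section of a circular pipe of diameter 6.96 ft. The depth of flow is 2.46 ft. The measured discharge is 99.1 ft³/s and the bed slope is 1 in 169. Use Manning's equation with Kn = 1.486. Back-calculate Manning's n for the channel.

n = 0.017

For a circular section of diameter D = 6.96 ft at depth y = 2.46 ft, the central angle is θ = 2 arccos(1 − 2y/D) = 2.547 rad. Then A = (D²/8)(θ − sin θ) = 12.03 ft² and P = Dθ/2 = 8.862 ft.
Hydraulic radius R = A/P = 12.03/8.862 = 1.357 ft.
Rearranging Manning's equation: n = (1.486/Q) A R^(2/3) S^(1/2) = (1.486/99.1) × 12.03 × 1.357^(2/3) × √0.005917 = 0.017.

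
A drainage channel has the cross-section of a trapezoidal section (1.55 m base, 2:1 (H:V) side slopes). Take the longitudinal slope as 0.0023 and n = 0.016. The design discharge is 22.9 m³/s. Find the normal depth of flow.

y_n = 1.67 m

Manning's equation rearranged: A R^(2/3) = nQ / (1·√S) = 0.016 × 22.9 / (√0.0023) = 7.64.
At y = 1.14 m: A R^(2/3) = 3.299 — short.
At y = 1.67 m: A R^(2/3) = 7.643 — ≈ 7.64.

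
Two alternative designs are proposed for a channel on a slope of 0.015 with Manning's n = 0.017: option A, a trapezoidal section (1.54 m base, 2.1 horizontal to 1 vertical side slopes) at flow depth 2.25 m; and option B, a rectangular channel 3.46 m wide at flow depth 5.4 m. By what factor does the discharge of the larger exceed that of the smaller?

1.43

Channel A: With bottom width b = 1.54 m and side slope z = 2.1: A = (b + zy)y = (1.54 + 2.1×2.25)×2.25 = 14.1 m²; P = b + 2y√(1+z²) = 1.54 + 2×2.25×2.326 = 12.01 m. Hydraulic radius R = A/P = 14.1/12.01 = 1.174 m. Q_A = (1/0.017)·14.1·1.174^(2/3)·√0.015 = 113 m³/s.
Channel B: Flow area A = b·y = 3.46 × 5.4 = 18.68 m². Wetted perimeter P = b + 2y = 3.46 + 2×5.4 = 14.26 m. Hydraulic radius R = A/P = 18.68/14.26 = 1.31 m. Q_B = (1/0.017)·18.68·1.31^(2/3)·√0.015 = 161.2 m³/s.
The larger discharge is 161.2 m³/s and the smaller is 113 m³/s; the ratio is 1.43.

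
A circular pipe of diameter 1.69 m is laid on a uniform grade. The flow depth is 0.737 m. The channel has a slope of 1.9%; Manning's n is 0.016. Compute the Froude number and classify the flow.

supercritical

For a circular section of diameter D = 1.69 m at depth y = 0.737 m, the central angle is θ = 2 arccos(1 − 2y/D) = 2.885 rad. Then A = (D²/8)(θ − sin θ) = 0.9396 m² and P = Dθ/2 = 2.438 m.
Hydraulic radius R = A/P = 0.9396/2.438 = 0.3854 m.
V = (1/n) R^(2/3) √S = (1/0.016) × 0.3854^(2/3) × √0.019 = 4.562 m/s. Hydraulic depth D_h = A/T = 0.9396/1.676 = 0.5606 m.
Froude number Fr = V/√(g·D_h) = 4.562/√(9.81×0.5606) = 1.95, which is greater than 1, so the flow is supercritical.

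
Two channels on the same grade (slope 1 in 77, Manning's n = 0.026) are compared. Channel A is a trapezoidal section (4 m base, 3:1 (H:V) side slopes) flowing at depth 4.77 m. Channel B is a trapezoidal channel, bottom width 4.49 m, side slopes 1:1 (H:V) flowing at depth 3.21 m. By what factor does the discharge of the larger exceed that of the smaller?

Channel A: With bottom width b = 4 m and side slope z = 3: A = (b + zy)y = (4 + 3×4.77)×4.77 = 87.34 m²; P = b + 2y√(1+z²) = 4 + 2×4.77×3.162 = 34.17 m. Hydraulic radius R = A/P = 87.34/34.17 = 2.556 m. Q_A = (1/0.026)·87.34·2.556^(2/3)·√0.01299 = 715.7 m³/s.
Channel B: With bottom width b = 4.49 m and side slope z = 1: A = (b + zy)y = (4.49 + 1×3.21)×3.21 = 24.72 m²; P = b + 2y√(1+z²) = 4.49 + 2×3.21×1.414 = 13.57 m. Hydraulic radius R = A/P = 24.72/13.57 = 1.822 m. Q_B = (1/0.026)·24.72·1.822^(2/3)·√0.01299 = 161.6 m³/s.
The larger discharge is 715.7 m³/s and the smaller is 161.6 m³/s; the ratio is 4.43.

4.43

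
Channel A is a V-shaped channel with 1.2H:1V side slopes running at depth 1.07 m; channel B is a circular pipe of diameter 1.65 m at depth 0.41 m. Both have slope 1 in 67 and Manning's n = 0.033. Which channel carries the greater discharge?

Channel A: For a triangular section with side slope z = 1.2: A = zy² = 1.2×1.07² = 1.374 m²; P = 2y√(1+z²) = 2×1.07×1.562 = 3.343 m. Hydraulic radius R = A/P = 1.374/3.343 = 0.411 m. Q_A = (1/0.033)·1.374·0.411^(2/3)·√0.01493 = 2.812 m³/s.
Channel B: For a circular section of diameter D = 1.65 m at depth y = 0.41 m, the central angle is θ = 2 arccos(1 − 2y/D) = 2.087 rad. Then A = (D²/8)(θ − sin θ) = 0.4145 m² and P = Dθ/2 = 1.722 m. Hydraulic radius R = A/P = 0.4145/1.722 = 0.2407 m. Q_B = (1/0.033)·0.4145·0.2407^(2/3)·√0.01493 = 0.5937 m³/s.
Q_A = 2.812 m³/s vs Q_B = 0.5937 m³/s, so channel A carries more.

channel A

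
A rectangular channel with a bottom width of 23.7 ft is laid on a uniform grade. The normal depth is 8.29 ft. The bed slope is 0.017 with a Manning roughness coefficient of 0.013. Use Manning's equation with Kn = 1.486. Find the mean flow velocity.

Flow area A = b·y = 23.7 × 8.29 = 196.5 ft². Wetted perimeter P = b + 2y = 23.7 + 2×8.29 = 40.28 ft.
Hydraulic radius R = A/P = 196.5/40.28 = 4.878 ft.
From Manning's equation, V = (1.486/n) R^(2/3) S^(1/2) = (1.486/0.013) × 4.878^(2/3) × 0.017^(1/2) = 42.9 ft/s.

V = 42.9 ft/s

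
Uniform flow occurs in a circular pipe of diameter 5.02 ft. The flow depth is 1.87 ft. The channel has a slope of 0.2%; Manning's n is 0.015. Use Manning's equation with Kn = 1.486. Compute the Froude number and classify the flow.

subcritical

For a circular section of diameter D = 5.02 ft at depth y = 1.87 ft, the central angle is θ = 2 arccos(1 − 2y/D) = 2.626 rad. Then A = (D²/8)(θ − sin θ) = 6.719 ft² and P = Dθ/2 = 6.591 ft.
Hydraulic radius R = A/P = 6.719/6.591 = 1.019 ft.
V = (1.486/n) R^(2/3) √S = (1.486/0.015) × 1.019^(2/3) × √0.002 = 4.487 ft/s. Hydraulic depth D_h = A/T = 6.719/4.854 = 1.384 ft.
Froude number Fr = V/√(g·D_h) = 4.487/√(32.2×1.384) = 0.672, which is less than 1, so the flow is subcritical.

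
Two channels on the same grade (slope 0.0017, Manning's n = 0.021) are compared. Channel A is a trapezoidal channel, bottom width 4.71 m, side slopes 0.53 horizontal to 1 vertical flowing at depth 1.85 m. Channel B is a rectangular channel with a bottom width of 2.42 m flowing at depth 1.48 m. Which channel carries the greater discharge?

Channel A: With bottom width b = 4.71 m and side slope z = 0.53: A = (b + zy)y = (4.71 + 0.53×1.85)×1.85 = 10.53 m²; P = b + 2y√(1+z²) = 4.71 + 2×1.85×1.132 = 8.898 m. Hydraulic radius R = A/P = 10.53/8.898 = 1.183 m. Q_A = (1/0.021)·10.53·1.183^(2/3)·√0.0017 = 23.12 m³/s.
Channel B: Flow area A = b·y = 2.42 × 1.48 = 3.582 m². Wetted perimeter P = b + 2y = 2.42 + 2×1.48 = 5.38 m. Hydraulic radius R = A/P = 3.582/5.38 = 0.6657 m. Q_B = (1/0.021)·3.582·0.6657^(2/3)·√0.0017 = 5.361 m³/s.
Q_A = 23.12 m³/s vs Q_B = 5.361 m³/s, so channel A carries more.

channel A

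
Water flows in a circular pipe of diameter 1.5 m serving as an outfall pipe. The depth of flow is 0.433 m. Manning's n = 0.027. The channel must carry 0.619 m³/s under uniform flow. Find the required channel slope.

S = 0.01

For a circular section of diameter D = 1.5 m at depth y = 0.433 m, the central angle is θ = 2 arccos(1 − 2y/D) = 2.269 rad. Then A = (D²/8)(θ − sin θ) = 0.4226 m² and P = Dθ/2 = 1.702 m.
Hydraulic radius R = A/P = 0.4226/1.702 = 0.2484 m.
From Manning's equation, S = [nQ / (1 A R^(2/3))]² = [0.027 × 0.619 / (1 × 0.4226 × 0.2484^(2/3))]² = 0.01.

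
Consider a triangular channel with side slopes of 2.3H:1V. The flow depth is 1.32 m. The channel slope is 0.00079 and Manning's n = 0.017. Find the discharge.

Q = 4.74 m³/s

For a triangular section with side slope z = 2.3: A = zy² = 2.3×1.32² = 4.008 m²; P = 2y√(1+z²) = 2×1.32×2.508 = 6.621 m.
Hydraulic radius R = A/P = 4.008/6.621 = 0.6053 m.
Manning's equation: Q = (1/n) A R^(2/3) S^(1/2) = (1/0.017) × 4.008 × 0.6053^(2/3) × 0.00079^(1/2) = 4.74 m³/s.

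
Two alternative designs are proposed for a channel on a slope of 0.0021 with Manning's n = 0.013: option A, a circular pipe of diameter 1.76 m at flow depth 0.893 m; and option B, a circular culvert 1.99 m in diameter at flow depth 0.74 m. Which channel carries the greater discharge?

channel A

Channel A: For a circular section of diameter D = 1.76 m at depth y = 0.893 m, the central angle is θ = 2 arccos(1 − 2y/D) = 3.171 rad. Then A = (D²/8)(θ − sin θ) = 1.239 m² and P = Dθ/2 = 2.791 m. Hydraulic radius R = A/P = 1.239/2.791 = 0.4441 m. Q_A = (1/0.013)·1.239·0.4441^(2/3)·√0.0021 = 2.543 m³/s.
Channel B: For a circular section of diameter D = 1.99 m at depth y = 0.74 m, the central angle is θ = 2 arccos(1 − 2y/D) = 2.623 rad. Then A = (D²/8)(θ − sin θ) = 1.053 m² and P = Dθ/2 = 2.61 m. Hydraulic radius R = A/P = 1.053/2.61 = 0.4035 m. Q_B = (1/0.013)·1.053·0.4035^(2/3)·√0.0021 = 2.028 m³/s.
Q_A = 2.543 m³/s vs Q_B = 2.028 m³/s, so channel A carries more.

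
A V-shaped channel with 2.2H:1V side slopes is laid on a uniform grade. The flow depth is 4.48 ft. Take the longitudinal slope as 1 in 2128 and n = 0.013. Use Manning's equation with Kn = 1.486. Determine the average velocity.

V = 3.98 ft/s

For a triangular section with side slope z = 2.2: A = zy² = 2.2×4.48² = 44.15 ft²; P = 2y√(1+z²) = 2×4.48×2.417 = 21.65 ft.
Hydraulic radius R = A/P = 44.15/21.65 = 2.039 ft.
From Manning's equation, V = (1.486/n) R^(2/3) S^(1/2) = (1.486/0.013) × 2.039^(2/3) × 0.0004699^(1/2) = 3.98 ft/s.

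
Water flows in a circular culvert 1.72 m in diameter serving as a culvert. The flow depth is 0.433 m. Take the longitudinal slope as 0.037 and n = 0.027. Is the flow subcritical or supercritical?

supercritical

For a circular section of diameter D = 1.72 m at depth y = 0.433 m, the central angle is θ = 2 arccos(1 − 2y/D) = 2.102 rad. Then A = (D²/8)(θ − sin θ) = 0.4587 m² and P = Dθ/2 = 1.808 m.
Hydraulic radius R = A/P = 0.4587/1.808 = 0.2537 m.
V = (1/n) R^(2/3) √S = (1/0.027) × 0.2537^(2/3) × √0.037 = 2.855 m/s. Hydraulic depth D_h = A/T = 0.4587/1.493 = 0.3072 m.
Froude number Fr = V/√(g·D_h) = 2.855/√(9.81×0.3072) = 1.64, which is greater than 1, so the flow is supercritical.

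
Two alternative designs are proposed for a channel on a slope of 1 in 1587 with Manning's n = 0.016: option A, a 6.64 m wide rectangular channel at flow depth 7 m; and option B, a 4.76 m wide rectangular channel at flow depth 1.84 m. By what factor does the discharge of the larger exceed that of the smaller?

Channel A: Flow area A = b·y = 6.64 × 7 = 46.48 m². Wetted perimeter P = b + 2y = 6.64 + 2×7 = 20.64 m. Hydraulic radius R = A/P = 46.48/20.64 = 2.252 m. Q_A = (1/0.016)·46.48·2.252^(2/3)·√0.0006301 = 125.3 m³/s.
Channel B: Flow area A = b·y = 4.76 × 1.84 = 8.758 m². Wetted perimeter P = b + 2y = 4.76 + 2×1.84 = 8.44 m. Hydraulic radius R = A/P = 8.758/8.44 = 1.038 m. Q_B = (1/0.016)·8.758·1.038^(2/3)·√0.0006301 = 14.08 m³/s.
The larger discharge is 125.3 m³/s and the smaller is 14.08 m³/s; the ratio is 8.9.

8.9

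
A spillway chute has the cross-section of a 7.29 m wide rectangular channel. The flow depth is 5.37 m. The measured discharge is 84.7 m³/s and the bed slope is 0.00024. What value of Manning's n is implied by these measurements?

Flow area A = b·y = 7.29 × 5.37 = 39.15 m². Wetted perimeter P = b + 2y = 7.29 + 2×5.37 = 18.03 m.
Hydraulic radius R = A/P = 39.15/18.03 = 2.171 m.
Rearranging Manning's equation: n = (1/Q) A R^(2/3) S^(1/2) = (1/84.7) × 39.15 × 2.171^(2/3) × √0.00024 = 0.012.

n = 0.012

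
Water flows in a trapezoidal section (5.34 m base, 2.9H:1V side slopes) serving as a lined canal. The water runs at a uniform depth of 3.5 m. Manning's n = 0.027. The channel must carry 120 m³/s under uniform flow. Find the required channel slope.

S = 0.0014

With bottom width b = 5.34 m and side slope z = 2.9: A = (b + zy)y = (5.34 + 2.9×3.5)×3.5 = 54.22 m²; P = b + 2y√(1+z²) = 5.34 + 2×3.5×3.068 = 26.81 m.
Hydraulic radius R = A/P = 54.22/26.81 = 2.022 m.
From Manning's equation, S = [nQ / (1 A R^(2/3))]² = [0.027 × 120 / (1 × 54.22 × 2.022^(2/3))]² = 0.0014.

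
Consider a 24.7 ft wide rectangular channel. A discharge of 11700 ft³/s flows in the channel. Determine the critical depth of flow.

For a rectangular channel, critical depth y_c = (q²/g)^(1/3) where q = Q/b = 11700/24.7 = 473.7 ft²/s.
So y_c = (473.7²/32.2)^(1/3) = 19.1 ft.

y_c = 19.1 ft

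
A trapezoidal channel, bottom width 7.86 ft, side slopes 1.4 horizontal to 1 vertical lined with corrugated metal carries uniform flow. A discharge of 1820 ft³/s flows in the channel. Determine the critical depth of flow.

y_c = 7.74 ft

At critical depth, Q² T / (g A³) = 1, i.e. A³/T = Q²/g = 1820²/32.2 = 102900.
Trying y = 9.87 ft: A³/T = 275900 — too large.
Trying y = 6.78 ft: A³/T = 60660 — too small.
Trying y = 7.74 ft: A³/T = 102600 — matches.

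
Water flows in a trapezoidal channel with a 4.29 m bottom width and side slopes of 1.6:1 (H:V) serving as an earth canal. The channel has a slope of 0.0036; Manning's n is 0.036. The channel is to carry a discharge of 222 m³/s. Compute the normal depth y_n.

Manning's equation rearranged: A R^(2/3) = nQ / (1·√S) = 0.036 × 222 / (√0.0036) = 133.2.
At y = 5.75 m: A R^(2/3) = 160.8 — over.
At y = 4.09 m: A R^(2/3) = 76.01 — short.
At y = 5.29 m: A R^(2/3) = 133.5 — ≈ 133.2.

y_n = 5.29 m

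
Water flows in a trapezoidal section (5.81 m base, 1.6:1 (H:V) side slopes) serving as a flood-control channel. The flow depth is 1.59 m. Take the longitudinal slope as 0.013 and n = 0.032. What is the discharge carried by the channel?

With bottom width b = 5.81 m and side slope z = 1.6: A = (b + zy)y = (5.81 + 1.6×1.59)×1.59 = 13.28 m²; P = b + 2y√(1+z²) = 5.81 + 2×1.59×1.887 = 11.81 m.
Hydraulic radius R = A/P = 13.28/11.81 = 1.125 m.
Manning's equation: Q = (1/n) A R^(2/3) S^(1/2) = (1/0.032) × 13.28 × 1.125^(2/3) × 0.013^(1/2) = 51.2 m³/s.

Q = 51.2 m³/s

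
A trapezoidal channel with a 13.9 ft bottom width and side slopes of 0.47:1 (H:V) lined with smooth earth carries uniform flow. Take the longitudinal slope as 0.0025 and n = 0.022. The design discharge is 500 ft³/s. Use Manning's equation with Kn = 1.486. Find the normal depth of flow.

Manning's equation rearranged: A R^(2/3) = nQ / (1.486·√S) = 0.022 × 500 / (1.486 × √0.0025) = 148.
At y = 5.21 ft: A R^(2/3) = 190.8 — high.
At y = 3.81 ft: A R^(2/3) = 115.3 — low.
At y = 4.45 ft: A R^(2/3) = 148 — close enough.

y_n = 4.45 ft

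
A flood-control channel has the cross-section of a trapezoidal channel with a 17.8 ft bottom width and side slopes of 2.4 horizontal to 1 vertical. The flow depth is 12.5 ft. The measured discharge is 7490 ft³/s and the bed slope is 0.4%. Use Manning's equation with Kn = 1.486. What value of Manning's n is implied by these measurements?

n = 0.028

With bottom width b = 17.8 ft and side slope z = 2.4: A = (b + zy)y = (17.8 + 2.4×12.5)×12.5 = 597.5 ft²; P = b + 2y√(1+z²) = 17.8 + 2×12.5×2.6 = 82.8 ft.
Hydraulic radius R = A/P = 597.5/82.8 = 7.216 ft.
Rearranging Manning's equation: n = (1.486/Q) A R^(2/3) S^(1/2) = (1.486/7490) × 597.5 × 7.216^(2/3) × √0.004 = 0.028.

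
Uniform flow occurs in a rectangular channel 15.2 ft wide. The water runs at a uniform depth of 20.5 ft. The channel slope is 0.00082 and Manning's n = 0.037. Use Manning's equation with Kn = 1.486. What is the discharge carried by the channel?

Q = 1120 ft³/s

Flow area A = b·y = 15.2 × 20.5 = 311.6 ft². Wetted perimeter P = b + 2y = 15.2 + 2×20.5 = 56.2 ft.
Hydraulic radius R = A/P = 311.6/56.2 = 5.544 ft.
Manning's equation: Q = (1.486/n) A R^(2/3) S^(1/2) = (1.486/0.037) × 311.6 × 5.544^(2/3) × 0.00082^(1/2) = 1120 ft³/s.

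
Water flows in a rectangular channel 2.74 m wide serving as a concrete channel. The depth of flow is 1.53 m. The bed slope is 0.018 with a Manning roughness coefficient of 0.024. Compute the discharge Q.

Flow area A = b·y = 2.74 × 1.53 = 4.192 m². Wetted perimeter P = b + 2y = 2.74 + 2×1.53 = 5.8 m.
Hydraulic radius R = A/P = 4.192/5.8 = 0.7228 m.
Manning's equation: Q = (1/n) A R^(2/3) S^(1/2) = (1/0.024) × 4.192 × 0.7228^(2/3) × 0.018^(1/2) = 18.9 m³/s.

Q = 18.9 m³/s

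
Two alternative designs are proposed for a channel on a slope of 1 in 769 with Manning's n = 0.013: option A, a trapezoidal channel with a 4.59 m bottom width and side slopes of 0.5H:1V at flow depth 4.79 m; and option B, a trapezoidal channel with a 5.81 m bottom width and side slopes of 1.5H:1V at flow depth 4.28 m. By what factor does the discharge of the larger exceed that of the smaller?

1.69

Channel A: With bottom width b = 4.59 m and side slope z = 0.5: A = (b + zy)y = (4.59 + 0.5×4.79)×4.79 = 33.46 m²; P = b + 2y√(1+z²) = 4.59 + 2×4.79×1.118 = 15.3 m. Hydraulic radius R = A/P = 33.46/15.3 = 2.187 m. Q_A = (1/0.013)·33.46·2.187^(2/3)·√0.0013 = 156.4 m³/s.
Channel B: With bottom width b = 5.81 m and side slope z = 1.5: A = (b + zy)y = (5.81 + 1.5×4.28)×4.28 = 52.34 m²; P = b + 2y√(1+z²) = 5.81 + 2×4.28×1.803 = 21.24 m. Hydraulic radius R = A/P = 52.34/21.24 = 2.464 m. Q_B = (1/0.013)·52.34·2.464^(2/3)·√0.0013 = 264.9 m³/s.
The larger discharge is 264.9 m³/s and the smaller is 156.4 m³/s; the ratio is 1.69.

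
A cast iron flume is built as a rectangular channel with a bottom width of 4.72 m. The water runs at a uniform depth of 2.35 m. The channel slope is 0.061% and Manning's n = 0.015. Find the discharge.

Q = 20.4 m³/s

Flow area A = b·y = 4.72 × 2.35 = 11.09 m². Wetted perimeter P = b + 2y = 4.72 + 2×2.35 = 9.42 m.
Hydraulic radius R = A/P = 11.09/9.42 = 1.177 m.
Manning's equation: Q = (1/n) A R^(2/3) S^(1/2) = (1/0.015) × 11.09 × 1.177^(2/3) × 0.00061^(1/2) = 20.4 m³/s.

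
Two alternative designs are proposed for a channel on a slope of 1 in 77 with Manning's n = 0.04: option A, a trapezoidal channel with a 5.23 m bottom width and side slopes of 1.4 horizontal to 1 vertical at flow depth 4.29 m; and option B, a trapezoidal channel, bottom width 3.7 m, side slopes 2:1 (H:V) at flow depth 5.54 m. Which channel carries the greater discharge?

Channel A: With bottom width b = 5.23 m and side slope z = 1.4: A = (b + zy)y = (5.23 + 1.4×4.29)×4.29 = 48.2 m²; P = b + 2y√(1+z²) = 5.23 + 2×4.29×1.72 = 19.99 m. Hydraulic radius R = A/P = 48.2/19.99 = 2.411 m. Q_A = (1/0.04)·48.2·2.411^(2/3)·√0.01299 = 246.9 m³/s.
Channel B: With bottom width b = 3.7 m and side slope z = 2: A = (b + zy)y = (3.7 + 2×5.54)×5.54 = 81.88 m²; P = b + 2y√(1+z²) = 3.7 + 2×5.54×2.236 = 28.48 m. Hydraulic radius R = A/P = 81.88/28.48 = 2.875 m. Q_B = (1/0.04)·81.88·2.875^(2/3)·√0.01299 = 471.7 m³/s.
Q_A = 246.9 m³/s vs Q_B = 471.7 m³/s, so channel B carries more.

channel B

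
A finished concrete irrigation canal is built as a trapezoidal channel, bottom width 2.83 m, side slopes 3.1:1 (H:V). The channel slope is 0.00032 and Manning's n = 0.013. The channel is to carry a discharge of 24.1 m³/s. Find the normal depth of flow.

Manning's equation rearranged: A R^(2/3) = nQ / (1·√S) = 0.013 × 24.1 / (√0.00032) = 17.51.
Try y = 2.32 m: A R^(2/3) = 27.64 — over.
Try y = 1.9 m: A R^(2/3) = 17.54 — matches.

y_n = 1.9 m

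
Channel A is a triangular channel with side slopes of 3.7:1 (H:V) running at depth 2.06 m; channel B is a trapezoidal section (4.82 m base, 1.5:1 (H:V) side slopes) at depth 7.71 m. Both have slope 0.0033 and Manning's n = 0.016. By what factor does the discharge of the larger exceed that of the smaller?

Channel A: For a triangular section with side slope z = 3.7: A = zy² = 3.7×2.06² = 15.7 m²; P = 2y√(1+z²) = 2×2.06×3.833 = 15.79 m. Hydraulic radius R = A/P = 15.7/15.79 = 0.9943 m. Q_A = (1/0.016)·15.7·0.9943^(2/3)·√0.0033 = 56.16 m³/s.
Channel B: With bottom width b = 4.82 m and side slope z = 1.5: A = (b + zy)y = (4.82 + 1.5×7.71)×7.71 = 126.3 m²; P = b + 2y√(1+z²) = 4.82 + 2×7.71×1.803 = 32.62 m. Hydraulic radius R = A/P = 126.3/32.62 = 3.873 m. Q_B = (1/0.016)·126.3·3.873^(2/3)·√0.0033 = 1119 m³/s.
The larger discharge is 1119 m³/s and the smaller is 56.16 m³/s; the ratio is 19.9.

19.9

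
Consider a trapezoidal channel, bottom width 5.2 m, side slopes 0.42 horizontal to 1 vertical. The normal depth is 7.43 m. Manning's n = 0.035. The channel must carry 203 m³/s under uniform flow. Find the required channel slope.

With bottom width b = 5.2 m and side slope z = 0.42: A = (b + zy)y = (5.2 + 0.42×7.43)×7.43 = 61.82 m²; P = b + 2y√(1+z²) = 5.2 + 2×7.43×1.085 = 21.32 m.
Hydraulic radius R = A/P = 61.82/21.32 = 2.9 m.
From Manning's equation, S = [nQ / (1 A R^(2/3))]² = [0.035 × 203 / (1 × 61.82 × 2.9^(2/3))]² = 0.00319.

S = 0.00319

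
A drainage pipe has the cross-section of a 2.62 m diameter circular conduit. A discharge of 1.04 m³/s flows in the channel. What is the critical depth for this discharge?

At critical depth, Q² T / (g A³) = 1, i.e. A³/T = Q²/g = 1.04²/9.81 = 0.1103.
At y = 0.482 m: A³/T = 0.1555 — high.
At y = 0.366 m: A³/T = 0.05265 — low.
At y = 0.442 m: A³/T = 0.1107 — close enough.

y_c = 0.442 m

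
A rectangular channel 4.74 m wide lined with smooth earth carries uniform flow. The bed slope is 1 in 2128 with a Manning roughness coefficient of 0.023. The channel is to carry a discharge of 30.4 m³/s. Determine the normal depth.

y_n = 4.97 m

Manning's equation rearranged: A R^(2/3) = nQ / (1·√S) = 0.023 × 30.4 / (√0.0004699) = 32.25.
Try y = 4.32 m: A R^(2/3) = 27.19 — too small.
Try y = 6.32 m: A R^(2/3) = 43.07 — too large.
Try y = 4.97 m: A R^(2/3) = 32.29 — matches.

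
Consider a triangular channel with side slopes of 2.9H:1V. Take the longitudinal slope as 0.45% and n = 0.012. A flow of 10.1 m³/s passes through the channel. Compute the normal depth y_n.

Manning's equation rearranged: A R^(2/3) = nQ / (1·√S) = 0.012 × 10.1 / (√0.0045) = 1.807.
Trying y = 1.21 m: A R^(2/3) = 2.926 — over.
Trying y = 0.747 m: A R^(2/3) = 0.8084 — short.
Trying y = 1.01 m: A R^(2/3) = 1.807 — matches.

y_n = 1.01 m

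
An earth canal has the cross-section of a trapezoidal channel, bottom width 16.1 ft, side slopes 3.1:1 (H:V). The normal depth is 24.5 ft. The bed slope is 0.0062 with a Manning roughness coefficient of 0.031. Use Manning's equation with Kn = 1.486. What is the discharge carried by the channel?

With bottom width b = 16.1 ft and side slope z = 3.1: A = (b + zy)y = (16.1 + 3.1×24.5)×24.5 = 2255 ft²; P = b + 2y√(1+z²) = 16.1 + 2×24.5×3.257 = 175.7 ft.
Hydraulic radius R = A/P = 2255/175.7 = 12.84 ft.
Manning's equation: Q = (1.486/n) A R^(2/3) S^(1/2) = (1.486/0.031) × 2255 × 12.84^(2/3) × 0.0062^(1/2) = 46700 ft³/s.

Q = 46700 ft³/s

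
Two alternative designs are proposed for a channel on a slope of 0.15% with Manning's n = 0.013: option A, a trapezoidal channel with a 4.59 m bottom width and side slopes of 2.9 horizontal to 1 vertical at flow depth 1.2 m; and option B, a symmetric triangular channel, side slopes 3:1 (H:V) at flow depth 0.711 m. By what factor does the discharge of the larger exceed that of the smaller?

11.5

Channel A: With bottom width b = 4.59 m and side slope z = 2.9: A = (b + zy)y = (4.59 + 2.9×1.2)×1.2 = 9.684 m²; P = b + 2y√(1+z²) = 4.59 + 2×1.2×3.068 = 11.95 m. Hydraulic radius R = A/P = 9.684/11.95 = 0.8102 m. Q_A = (1/0.013)·9.684·0.8102^(2/3)·√0.0015 = 25.07 m³/s.
Channel B: For a triangular section with side slope z = 3: A = zy² = 3×0.711² = 1.517 m²; P = 2y√(1+z²) = 2×0.711×3.162 = 4.497 m. Hydraulic radius R = A/P = 1.517/4.497 = 0.3373 m. Q_B = (1/0.013)·1.517·0.3373^(2/3)·√0.0015 = 2.189 m³/s.
The larger discharge is 25.07 m³/s and the smaller is 2.189 m³/s; the ratio is 11.5.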